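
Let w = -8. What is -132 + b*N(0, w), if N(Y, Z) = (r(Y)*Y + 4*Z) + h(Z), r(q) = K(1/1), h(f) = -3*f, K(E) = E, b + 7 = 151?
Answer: -1284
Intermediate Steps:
b = 144 (b = -7 + 151 = 144)
r(q) = 1 (r(q) = 1/1 = 1)
N(Y, Z) = Y + Z (N(Y, Z) = (1*Y + 4*Z) - 3*Z = (Y + 4*Z) - 3*Z = Y + Z)
-132 + b*N(0, w) = -132 + 144*(0 - 8) = -132 + 144*(-8) = -132 - 1152 = -1284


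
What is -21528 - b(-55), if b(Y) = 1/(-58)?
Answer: -1248623/58 ≈ -21528.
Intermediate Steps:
b(Y) = -1/58
-21528 - b(-55) = -21528 - 1*(-1/58) = -21528 + 1/58 = -1248623/58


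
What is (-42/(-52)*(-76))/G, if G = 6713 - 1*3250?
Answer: -798/45019 ≈ -0.017726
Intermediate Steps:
G = 3463 (G = 6713 - 3250 = 3463)
(-42/(-52)*(-76))/G = (-42/(-52)*(-76))/3463 = (-42*(-1/52)*(-76))*(1/3463) = ((21/26)*(-76))*(1/3463) = -798/13*1/3463 = -798/45019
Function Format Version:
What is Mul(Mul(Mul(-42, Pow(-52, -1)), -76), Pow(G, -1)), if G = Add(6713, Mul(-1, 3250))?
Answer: Rational(-798, 45019) ≈ -0.017726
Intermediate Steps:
G = 3463 (G = Add(6713, -3250) = 3463)
Mul(Mul(Mul(-42, Pow(-52, -1)), -76), Pow(G, -1)) = Mul(Mul(Mul(-42, Pow(-52, -1)), -76), Pow(3463, -1)) = Mul(Mul(Mul(-42, Rational(-1, 52)), -76), Rational(1, 3463)) = Mul(Mul(Rational(21, 26), -76), Rational(1, 3463)) = Mul(Rational(-798, 13), Rational(1, 3463)) = Rational(-798, 45019)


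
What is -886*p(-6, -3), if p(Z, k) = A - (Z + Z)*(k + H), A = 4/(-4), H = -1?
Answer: 43414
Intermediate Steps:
A = -1 (A = 4*(-¼) = -1)
p(Z, k) = -1 - 2*Z*(-1 + k) (p(Z, k) = -1 - (Z + Z)*(k - 1) = -1 - 2*Z*(-1 + k))
-886*p(-6, -3) = -886*(-1 + 2*(-6) - 2*(-6)*(-3)) = -886*(-1 - 12 - 36) = -886*(-49) = 43414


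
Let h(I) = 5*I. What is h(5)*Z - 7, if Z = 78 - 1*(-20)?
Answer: 2443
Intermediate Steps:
Z = 98 (Z = 78 + 20 = 98)
h(5)*Z - 7 = (5*5)*98 - 7 = 25*98 - 7 = 2450 - 7 = 2443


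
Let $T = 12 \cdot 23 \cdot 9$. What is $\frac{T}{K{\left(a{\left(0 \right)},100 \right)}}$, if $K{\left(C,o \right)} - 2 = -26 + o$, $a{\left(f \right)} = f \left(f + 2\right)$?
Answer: $\frac{621}{19} \approx 32.684$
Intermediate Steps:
$a{\left(f \right)} = f \left(2 + f\right)$
$T = 2484$ ($T = 276 \cdot 9 = 2484$)
$K{\left(C,o \right)} = -24 + o$ ($K{\left(C,o \right)} = 2 + \left(-26 + o\right) = -24 + o$)
$\frac{T}{K{\left(a{\left(0 \right)},100 \right)}} = \frac{2484}{-24 + 100} = \frac{2484}{76} = 2484 \cdot \frac{1}{76} = \frac{621}{19}$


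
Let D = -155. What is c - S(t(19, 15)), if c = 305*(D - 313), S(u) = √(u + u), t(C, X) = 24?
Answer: -142740 - 4*√3 ≈ -1.4275e+5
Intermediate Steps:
S(u) = √2*√u (S(u) = √(2*u) = √2*√u)
c = -142740 (c = 305*(-155 - 313) = 305*(-468) = -142740)
c - S(t(19, 15)) = -142740 - √2*√24 = -142740 - √2*2*√6 = -142740 - 4*√3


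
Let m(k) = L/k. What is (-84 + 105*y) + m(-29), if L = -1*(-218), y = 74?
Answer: 222676/29 ≈ 7678.5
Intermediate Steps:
L = 218
m(k) = 218/k
(-84 + 105*y) + m(-29) = (-84 + 105*74) + 218/(-29) = (-84 + 7770) + 218*(-1/29) = 7686 - 218/29 = 222676/29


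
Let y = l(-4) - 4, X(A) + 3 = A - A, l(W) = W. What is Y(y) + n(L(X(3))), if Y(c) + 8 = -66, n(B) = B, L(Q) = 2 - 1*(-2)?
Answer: -70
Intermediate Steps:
X(A) = -3 (X(A) = -3 + (A - A) = -3 + 0 = -3)
L(Q) = 4 (L(Q) = 2 + 2 = 4)
y = -8 (y = -4 - 4 = -8)
Y(c) = -74 (Y(c) = -8 - 66 = -74)
Y(y) + n(L(X(3))) = -74 + 4 = -70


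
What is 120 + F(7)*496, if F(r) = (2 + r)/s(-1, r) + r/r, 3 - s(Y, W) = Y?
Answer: 1732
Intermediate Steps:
s(Y, W) = 3 - Y
F(r) = 3/2 + r/4 (F(r) = (2 + r)/(3 - 1*(-1)) + r/r = (2 + r)/(3 + 1) + 1 = (2 + r)/4 + 1 = (2 + r)*(¼) + 1 = (½ + r/4) + 1 = 3/2 + r/4)
120 + F(7)*496 = 120 + (3/2 + (¼)*7)*496 = 120 + (3/2 + 7/4)*496 = 120 + (13/4)*496 = 120 + 1612 = 1732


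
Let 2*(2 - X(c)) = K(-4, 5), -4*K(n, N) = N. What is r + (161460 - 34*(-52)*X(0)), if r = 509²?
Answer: 425182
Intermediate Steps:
K(n, N) = -N/4
X(c) = 21/8 (X(c) = 2 - (-1)*5/8 = 2 - ½*(-5/4) = 2 + 5/8 = 21/8)
r = 259081
r + (161460 - 34*(-52)*X(0)) = 259081 + (161460 - 34*(-52)*21/8) = 259081 + (161460 - (-1768)*21/8) = 259081 + (161460 - 1*(-4641)) = 259081 + (161460 + 4641) = 259081 + 166101 = 425182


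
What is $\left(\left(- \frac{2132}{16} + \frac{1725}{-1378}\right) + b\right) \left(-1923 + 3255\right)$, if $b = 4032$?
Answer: $\frac{3576921165}{689} \approx 5.1915 \cdot 10^{6}$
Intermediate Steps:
$\left(\left(- \frac{2132}{16} + \frac{1725}{-1378}\right) + b\right) \left(-1923 + 3255\right) = \left(\left(- \frac{2132}{16} + \frac{1725}{-1378}\right) + 4032\right) \left(-1923 + 3255\right) = \left(\left(\left(-2132\right) \frac{1}{16} + 1725 \left(- \frac{1}{1378}\right)\right) + 4032\right) 1332 = \left(\left(- \frac{533}{4} - \frac{1725}{1378}\right) + 4032\right) 1332 = \left(- \frac{370687}{2756} + 4032\right) 1332 = \frac{10741505}{2756} \cdot 1332 = \frac{3576921165}{689}$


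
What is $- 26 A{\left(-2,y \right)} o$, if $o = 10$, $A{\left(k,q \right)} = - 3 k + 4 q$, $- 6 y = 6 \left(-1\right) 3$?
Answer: $-4680$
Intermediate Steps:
$y = 3$ ($y = - \frac{6 \left(-1\right) 3}{6} = - \frac{\left(-6\right) 3}{6} = \left(- \frac{1}{6}\right) \left(-18\right) = 3$)
$- 26 A{\left(-2,y \right)} o = - 26 \left(\left(-3\right) \left(-2\right) + 4 \cdot 3\right) 10 = - 26 \left(6 + 12\right) 10 = \left(-26\right) 18 \cdot 10 = \left(-468\right) 10 = -4680$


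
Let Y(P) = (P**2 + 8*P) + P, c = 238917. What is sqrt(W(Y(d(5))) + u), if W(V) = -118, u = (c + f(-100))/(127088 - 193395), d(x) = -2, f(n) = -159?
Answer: 2*I*sqrt(133658070022)/66307 ≈ 11.027*I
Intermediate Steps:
u = -238758/66307 (u = (238917 - 159)/(127088 - 193395) = 238758/(-66307) = 238758*(-1/66307) = -238758/66307 ≈ -3.6008)
Y(P) = P**2 + 9*P
sqrt(W(Y(d(5))) + u) = sqrt(-118 - 238758/66307) = sqrt(-8062984/66307) = 2*I*sqrt(133658070022)/66307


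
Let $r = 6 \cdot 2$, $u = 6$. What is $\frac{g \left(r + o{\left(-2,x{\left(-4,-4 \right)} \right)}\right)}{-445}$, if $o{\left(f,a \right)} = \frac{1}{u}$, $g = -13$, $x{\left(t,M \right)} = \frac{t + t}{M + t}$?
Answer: $\frac{949}{2670} \approx 0.35543$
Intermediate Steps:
$x{\left(t,M \right)} = \frac{2 t}{M + t}$
$r = 12$
$o{\left(f,a \right)} = \frac{1}{6}$
$\frac{g \left(r + o{\left(-2,x{\left(-4,-4 \right)} \right)}\right)}{-445} = \frac{\left(-13\right) \left(12 + \frac{1}{6}\right)}{-445} = \left(-13\right) \frac{73}{6} \left(- \frac{1}{445}\right) = \left(- \frac{949}{6}\right) \left(- \frac{1}{445}\right) = \frac{949}{2670}$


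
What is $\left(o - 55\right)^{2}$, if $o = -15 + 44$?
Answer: $676$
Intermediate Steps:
$o = 29$
$\left(o - 55\right)^{2} = \left(29 - 55\right)^{2} = \left(-26\right)^{2} = 676$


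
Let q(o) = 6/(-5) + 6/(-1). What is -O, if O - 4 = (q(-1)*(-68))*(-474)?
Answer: 1160332/5 ≈ 2.3207e+5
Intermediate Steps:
q(o) = -36/5 (q(o) = 6*(-1/5) + 6*(-1) = -6/5 - 6 = -36/5)
O = -1160332/5 (O = 4 - 36/5*(-68)*(-474) = 4 + (2448/5)*(-474) = 4 - 1160352/5 = -1160332/5 ≈ -2.3207e+5)
-O = -1*(-1160332/5) = 1160332/5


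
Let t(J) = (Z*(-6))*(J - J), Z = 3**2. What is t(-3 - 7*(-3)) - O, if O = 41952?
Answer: -41952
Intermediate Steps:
Z = 9
t(J) = 0 (t(J) = (9*(-6))*(J - J) = -54*0 = 0)
t(-3 - 7*(-3)) - O = 0 - 1*41952 = 0 - 41952 = -41952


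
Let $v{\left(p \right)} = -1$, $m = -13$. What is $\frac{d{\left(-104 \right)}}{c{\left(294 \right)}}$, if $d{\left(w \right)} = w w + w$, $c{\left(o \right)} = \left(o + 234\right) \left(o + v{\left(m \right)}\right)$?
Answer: $\frac{1339}{19338} \approx 0.069242$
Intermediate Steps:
$c{\left(o \right)} = \left(-1 + o\right) \left(234 + o\right)$ ($c{\left(o \right)} = \left(o + 234\right) \left(o - 1\right) = \left(234 + o\right) \left(-1 + o\right) = \left(-1 + o\right) \left(234 + o\right)$)
$d{\left(w \right)} = w + w^{2}$ ($d{\left(w \right)} = w^{2} + w = w + w^{2}$)
$\frac{d{\left(-104 \right)}}{c{\left(294 \right)}} = \frac{\left(-104\right) \left(1 - 104\right)}{-234 + 294^{2} + 233 \cdot 294} = \frac{\left(-104\right) \left(-103\right)}{-234 + 86436 + 68502} = \frac{10712}{154704} = 10712 \cdot \frac{1}{154704} = \frac{1339}{19338}$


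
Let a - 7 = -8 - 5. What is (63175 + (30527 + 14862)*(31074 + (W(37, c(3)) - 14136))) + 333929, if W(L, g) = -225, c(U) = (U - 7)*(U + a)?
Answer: 758983461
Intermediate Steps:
a = -6 (a = 7 + (-8 - 5) = 7 - 13 = -6)
c(U) = (-7 + U)*(-6 + U) (c(U) = (U - 7)*(U - 6) = (-7 + U)*(-6 + U))
(63175 + (30527 + 14862)*(31074 + (W(37, c(3)) - 14136))) + 333929 = (63175 + (30527 + 14862)*(31074 + (-225 - 14136))) + 333929 = (63175 + 45389*(31074 - 14361)) + 333929 = (63175 + 45389*16713) + 333929 = (63175 + 758586357) + 333929 = 758649532 + 333929 = 758983461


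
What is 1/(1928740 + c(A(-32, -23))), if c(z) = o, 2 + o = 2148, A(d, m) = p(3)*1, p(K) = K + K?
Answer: 1/1930886 ≈ 5.1790e-7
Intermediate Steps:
p(K) = 2*K
A(d, m) = 6 (A(d, m) = (2*3)*1 = 6*1 = 6)
o = 2146 (o = -2 + 2148 = 2146)
c(z) = 2146
1/(1928740 + c(A(-32, -23))) = 1/(1928740 + 2146) = 1/1930886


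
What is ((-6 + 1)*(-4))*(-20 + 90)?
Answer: 1400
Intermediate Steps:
((-6 + 1)*(-4))*(-20 + 90) = -5*(-4)*70 = 20*70 = 1400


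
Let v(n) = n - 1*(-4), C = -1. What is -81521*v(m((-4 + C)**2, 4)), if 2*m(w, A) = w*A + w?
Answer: -10842293/2 ≈ -5.4211e+6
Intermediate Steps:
m(w, A) = w/2 + A*w/2 (m(w, A) = (w*A + w)/2 = (A*w + w)/2 = (w + A*w)/2 = w/2 + A*w/2)
v(n) = 4 + n (v(n) = n + 4 = 4 + n)
-81521*v(m((-4 + C)**2, 4)) = -81521*(4 + (-4 - 1)**2*(1 + 4)/2) = -81521*(4 + (1/2)*(-5)**2*5) = -81521*(4 + (1/2)*25*5) = -81521*(4 + 125/2) = -81521*133/2 = -10842293/2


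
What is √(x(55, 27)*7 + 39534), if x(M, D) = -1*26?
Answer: 2*√9838 ≈ 198.37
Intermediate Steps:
x(M, D) = -26
√(x(55, 27)*7 + 39534) = √(-26*7 + 39534) = √(-182 + 39534) = √39352 = 2*√9838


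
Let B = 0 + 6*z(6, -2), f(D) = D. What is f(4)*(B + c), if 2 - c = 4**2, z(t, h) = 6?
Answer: 88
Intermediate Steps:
c = -14 (c = 2 - 1*4**2 = 2 - 1*16 = 2 - 16 = -14)
B = 36 (B = 0 + 6*6 = 0 + 36 = 36)
f(4)*(B + c) = 4*(36 - 14) = 4*22 = 88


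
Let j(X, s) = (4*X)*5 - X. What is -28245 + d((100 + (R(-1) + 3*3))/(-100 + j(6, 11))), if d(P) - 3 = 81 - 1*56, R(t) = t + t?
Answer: -28217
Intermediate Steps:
R(t) = 2*t
j(X, s) = 19*X (j(X, s) = 20*X - X = 19*X)
d(P) = 28 (d(P) = 3 + (81 - 1*56) = 3 + (81 - 56) = 3 + 25 = 28)
-28245 + d((100 + (R(-1) + 3*3))/(-100 + j(6, 11))) = -28245 + 28 = -28217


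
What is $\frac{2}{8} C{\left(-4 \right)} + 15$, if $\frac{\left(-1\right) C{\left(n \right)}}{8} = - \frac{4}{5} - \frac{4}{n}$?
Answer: $\frac{73}{5} \approx 14.6$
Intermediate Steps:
$C{\left(n \right)} = \frac{32}{5} + \frac{32}{n}$ ($C{\left(n \right)} = - 8 \left(- \frac{4}{5} - \frac{4}{n}\right) = \frac{32}{5} + \frac{32}{n}$)
$\frac{2}{8} C{\left(-4 \right)} + 15 = \frac{2}{8} \left(\frac{32}{5} + \frac{32}{-4}\right) + 15 = 2 \cdot \frac{1}{8} \left(\frac{32}{5} + 32 \left(- \frac{1}{4}\right)\right) + 15 = \frac{\frac{32}{5} - 8}{4} + 15 = \frac{1}{4} \left(- \frac{8}{5}\right) + 15 = - \frac{2}{5} + 15 = \frac{73}{5}$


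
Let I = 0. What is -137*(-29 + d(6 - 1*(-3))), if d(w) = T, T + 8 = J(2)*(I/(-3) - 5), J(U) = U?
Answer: 6439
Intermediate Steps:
T = -18 (T = -8 + 2*(0/(-3) - 5) = -8 + 2*(0*(-⅓) - 5) = -8 + 2*(0 - 5) = -8 + 2*(-5) = -8 - 10 = -18)
d(w) = -18
-137*(-29 + d(6 - 1*(-3))) = -137*(-29 - 18) = -137*(-47) = 6439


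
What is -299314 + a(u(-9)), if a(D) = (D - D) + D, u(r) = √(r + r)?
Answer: -299314 + 3*I*√2 ≈ -2.9931e+5 + 4.2426*I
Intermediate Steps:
u(r) = √2*√r (u(r) = √(2*r) = √2*√r)
a(D) = D (a(D) = 0 + D = D)
-299314 + a(u(-9)) = -299314 + √2*√(-9) = -299314 + √2*(3*I) = -299314 + 3*I*√2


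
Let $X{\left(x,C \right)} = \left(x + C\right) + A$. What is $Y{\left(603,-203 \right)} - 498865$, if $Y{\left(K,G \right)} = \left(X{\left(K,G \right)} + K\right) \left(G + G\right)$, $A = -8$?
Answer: $-902835$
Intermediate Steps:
$X{\left(x,C \right)} = -8 + C + x$ ($X{\left(x,C \right)} = \left(x + C\right) - 8 = \left(C + x\right) - 8 = -8 + C + x$)
$Y{\left(K,G \right)} = 2 G \left(-8 + G + 2 K\right)$ ($Y{\left(K,G \right)} = \left(\left(-8 + G + K\right) + K\right) \left(G + G\right) = \left(-8 + G + 2 K\right) 2 G = 2 G \left(-8 + G + 2 K\right)$)
$Y{\left(603,-203 \right)} - 498865 = 2 \left(-203\right) \left(-8 - 203 + 2 \cdot 603\right) - 498865 = 2 \left(-203\right) \left(-8 - 203 + 1206\right) - 498865 = 2 \left(-203\right) 995 - 498865 = -403970 - 498865 = -902835$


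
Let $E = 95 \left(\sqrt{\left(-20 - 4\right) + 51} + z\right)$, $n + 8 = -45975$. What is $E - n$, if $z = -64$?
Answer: $39903 + 285 \sqrt{3} \approx 40397.0$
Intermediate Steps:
$n = -45983$ ($n = -8 - 45975 = -45983$)
$E = -6080 + 285 \sqrt{3}$ ($E = 95 \left(\sqrt{\left(-20 - 4\right) + 51} - 64\right) = 95 \left(\sqrt{-24 + 51} - 64\right) = 95 \left(\sqrt{27} - 64\right) = 95 \left(3 \sqrt{3} - 64\right) = 95 \left(-64 + 3 \sqrt{3}\right) = -6080 + 285 \sqrt{3} \approx -5586.4$)
$E - n = \left(-6080 + 285 \sqrt{3}\right) - -45983 = \left(-6080 + 285 \sqrt{3}\right) + 45983 = 39903 + 285 \sqrt{3}$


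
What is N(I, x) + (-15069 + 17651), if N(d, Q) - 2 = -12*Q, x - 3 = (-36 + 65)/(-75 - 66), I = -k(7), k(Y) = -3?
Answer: 119872/47 ≈ 2550.5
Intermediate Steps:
I = 3 (I = -1*(-3) = 3)
x = 394/141 (x = 3 + (-36 + 65)/(-75 - 66) = 3 + 29/(-141) = 3 + 29*(-1/141) = 3 - 29/141 = 394/141 ≈ 2.7943)
N(d, Q) = 2 - 12*Q
N(I, x) + (-15069 + 17651) = (2 - 12*394/141) + (-15069 + 17651) = (2 - 1576/47) + 2582 = -1482/47 + 2582 = 119872/47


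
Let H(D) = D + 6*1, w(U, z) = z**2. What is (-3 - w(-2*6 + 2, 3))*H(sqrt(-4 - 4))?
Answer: -72 - 24*I*sqrt(2) ≈ -72.0 - 33.941*I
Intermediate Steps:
H(D) = 6 + D (H(D) = D + 6 = 6 + D)
(-3 - w(-2*6 + 2, 3))*H(sqrt(-4 - 4)) = (-3 - 1*3**2)*(6 + sqrt(-4 - 4)) = (-3 - 1*9)*(6 + sqrt(-8)) = (-3 - 9)*(6 + 2*I*sqrt(2)) = -12*(6 + 2*I*sqrt(2)) = -72 - 24*I*sqrt(2)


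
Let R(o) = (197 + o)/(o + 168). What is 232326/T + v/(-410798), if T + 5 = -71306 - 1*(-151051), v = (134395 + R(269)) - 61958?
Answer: 544203654858/198816989045 ≈ 2.7372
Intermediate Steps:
R(o) = (197 + o)/(168 + o)
v = 31655435/437 (v = (134395 + (197 + 269)/(168 + 269)) - 61958 = (134395 + 466/437) - 61958 = 58731081/437 - 61958 = 31655435/437 ≈ 72438.)
T = 79740 (T = -5 + (-71306 - 1*(-151051)) = -5 + (-71306 + 151051) = -5 + 79745 = 79740)
232326/T + v/(-410798) = 232326/79740 + (31655435/437)/(-410798) = 232326*(1/79740) + (31655435/437)*(-1/410798) = 12907/4430 - 31655435/179518726 = 544203654858/198816989045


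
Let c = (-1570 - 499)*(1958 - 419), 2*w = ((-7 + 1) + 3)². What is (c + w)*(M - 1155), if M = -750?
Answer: 12131750565/2 ≈ 6.0659e+9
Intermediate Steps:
w = 9/2 (w = ((-7 + 1) + 3)²/2 = (-6 + 3)²/2 = (½)*(-3)² = (½)*9 = 9/2 ≈ 4.5000)
c = -3184191 (c = -2069*1539 = -3184191)
(c + w)*(M - 1155) = (-3184191 + 9/2)*(-750 - 1155) = -6368373/2*(-1905) = 12131750565/2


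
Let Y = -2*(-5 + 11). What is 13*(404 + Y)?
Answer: 5096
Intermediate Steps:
Y = -12 (Y = -2*6 = -12)
13*(404 + Y) = 13*(404 - 12) = 13*392 = 5096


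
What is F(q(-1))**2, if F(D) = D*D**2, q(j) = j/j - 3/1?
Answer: 64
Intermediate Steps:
q(j) = -2 (q(j) = 1 - 3*1 = 1 - 3 = -2)
F(D) = D**3
F(q(-1))**2 = ((-2)**3)**2 = (-8)**2 = 64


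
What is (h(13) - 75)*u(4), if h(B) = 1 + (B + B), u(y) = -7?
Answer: 336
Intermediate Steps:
h(B) = 1 + 2*B
(h(13) - 75)*u(4) = ((1 + 2*13) - 75)*(-7) = ((1 + 26) - 75)*(-7) = (27 - 75)*(-7) = -48*(-7) = 336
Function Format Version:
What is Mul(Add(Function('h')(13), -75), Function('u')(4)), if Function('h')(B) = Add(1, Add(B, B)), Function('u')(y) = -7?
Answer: 336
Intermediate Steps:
Function('h')(B) = Add(1, Mul(2, B))
Mul(Add(Function('h')(13), -75), Function('u')(4)) = Mul(Add(Add(1, Mul(2, 13)), -75), -7) = Mul(Add(Add(1, 26), -75), -7) = Mul(Add(27, -75), -7) = Mul(-48, -7) = 336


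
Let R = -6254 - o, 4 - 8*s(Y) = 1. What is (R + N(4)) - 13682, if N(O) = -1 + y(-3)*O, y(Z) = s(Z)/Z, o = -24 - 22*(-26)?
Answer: -40971/2 ≈ -20486.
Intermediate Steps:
s(Y) = 3/8 (s(Y) = ½ - ⅛*1 = ½ - ⅛ = 3/8)
o = 548 (o = -24 + 572 = 548)
R = -6802 (R = -6254 - 1*548 = -6254 - 548 = -6802)
y(Z) = 3/(8*Z)
N(O) = -1 - O/8 (N(O) = -1 + ((3/8)/(-3))*O = -1 + ((3/8)*(-⅓))*O = -1 - O/8)
(R + N(4)) - 13682 = (-6802 + (-1 - ⅛*4)) - 13682 = (-6802 + (-1 - ½)) - 13682 = (-6802 - 3/2) - 13682 = -13607/2 - 13682 = -40971/2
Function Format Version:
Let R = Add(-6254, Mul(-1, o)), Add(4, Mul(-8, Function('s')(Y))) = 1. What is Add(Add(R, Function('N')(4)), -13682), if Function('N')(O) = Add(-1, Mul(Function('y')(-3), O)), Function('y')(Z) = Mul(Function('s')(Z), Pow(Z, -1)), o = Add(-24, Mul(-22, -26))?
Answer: Rational(-40971, 2) ≈ -20486.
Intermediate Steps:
Function('s')(Y) = Rational(3, 8) (Function('s')(Y) = Add(Rational(1, 2), Mul(Rational(-1, 8), 1)) = Add(Rational(1, 2), Rational(-1, 8)) = Rational(3, 8))
o = 548 (o = Add(-24, 572) = 548)
R = -6802 (R = Add(-6254, Mul(-1, 548)) = Add(-6254, -548) = -6802)
Function('y')(Z) = Mul(Rational(3, 8), Pow(Z, -1))
Function('N')(O) = Add(-1, Mul(Rational(-1, 8), O)) (Function('N')(O) = Add(-1, Mul(Mul(Rational(3, 8), Pow(-3, -1)), O)) = Add(-1, Mul(Mul(Rational(3, 8), Rational(-1, 3)), O)) = Add(-1, Mul(Rational(-1, 8), O)))
Add(Add(R, Function('N')(4)), -13682) = Add(Add(-6802, Add(-1, Mul(Rational(-1, 8), 4))), -13682) = Add(Add(-6802, Add(-1, Rational(-1, 2))), -13682) = Add(Add(-6802, Rational(-3, 2)), -13682) = Add(Rational(-13607, 2), -13682) = Rational(-40971, 2)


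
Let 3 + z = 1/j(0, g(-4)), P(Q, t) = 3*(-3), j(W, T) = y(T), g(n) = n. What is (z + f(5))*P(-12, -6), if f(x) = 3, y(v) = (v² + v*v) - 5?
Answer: -⅓ ≈ -0.33333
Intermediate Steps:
y(v) = -5 + 2*v² (y(v) = (v² + v²) - 5 = 2*v² - 5 = -5 + 2*v²)
j(W, T) = -5 + 2*T²
P(Q, t) = -9
z = -80/27 (z = -3 + 1/(-5 + 2*(-4)²) = -3 + 1/(-5 + 2*16) = -3 + 1/(-5 + 32) = -3 + 1/27 = -80/27 ≈ -2.9630)
(z + f(5))*P(-12, -6) = (-80/27 + 3)*(-9) = (1/27)*(-9) = -⅓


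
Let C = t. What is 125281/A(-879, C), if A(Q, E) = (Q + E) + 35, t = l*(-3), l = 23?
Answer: -125281/913 ≈ -137.22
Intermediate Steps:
t = -69 (t = 23*(-3) = -69)
C = -69
A(Q, E) = 35 + E + Q (A(Q, E) = (E + Q) + 35 = 35 + E + Q)
125281/A(-879, C) = 125281/(35 - 69 - 879) = 125281/(-913) = 125281*(-1/913) = -125281/913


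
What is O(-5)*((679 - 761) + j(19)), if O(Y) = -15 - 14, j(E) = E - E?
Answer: 2378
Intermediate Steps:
j(E) = 0
O(Y) = -29
O(-5)*((679 - 761) + j(19)) = -29*((679 - 761) + 0) = -29*(-82 + 0) = -29*(-82) = 2378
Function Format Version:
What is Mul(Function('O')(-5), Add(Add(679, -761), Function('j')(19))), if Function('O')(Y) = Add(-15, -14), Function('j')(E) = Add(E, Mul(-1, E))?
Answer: 2378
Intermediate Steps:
Function('j')(E) = 0
Function('O')(Y) = -29
Mul(Function('O')(-5), Add(Add(679, -761), Function('j')(19))) = Mul(-29, Add(Add(679, -761), 0)) = Mul(-29, Add(-82, 0)) = Mul(-29, -82) = 2378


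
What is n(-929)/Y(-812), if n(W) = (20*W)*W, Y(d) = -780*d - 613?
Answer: 17260820/632747 ≈ 27.279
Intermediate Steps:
Y(d) = -613 - 780*d
n(W) = 20*W²
n(-929)/Y(-812) = (20*(-929)²)/(-613 - 780*(-812)) = (20*863041)/(-613 + 633360) = 17260820/632747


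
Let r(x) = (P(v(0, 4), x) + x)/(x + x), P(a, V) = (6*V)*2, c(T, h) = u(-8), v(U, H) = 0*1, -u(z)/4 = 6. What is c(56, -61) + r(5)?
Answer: -35/2 ≈ -17.500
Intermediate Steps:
u(z) = -24 (u(z) = -4*6 = -24)
v(U, H) = 0
c(T, h) = -24
P(a, V) = 12*V
r(x) = 13/2 (r(x) = (12*x + x)/(x + x) = (13*x)/((2*x)) = (13*x)*(1/(2*x)) = 13/2)
c(56, -61) + r(5) = -24 + 13/2 = -35/2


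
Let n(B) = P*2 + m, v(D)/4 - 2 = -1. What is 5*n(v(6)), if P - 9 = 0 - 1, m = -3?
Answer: 65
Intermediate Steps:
P = 8 (P = 9 + (0 - 1) = 9 - 1 = 8)
v(D) = 4 (v(D) = 8 + 4*(-1) = 8 - 4 = 4)
n(B) = 13 (n(B) = 8*2 - 3 = 16 - 3 = 13)
5*n(v(6)) = 5*13 = 65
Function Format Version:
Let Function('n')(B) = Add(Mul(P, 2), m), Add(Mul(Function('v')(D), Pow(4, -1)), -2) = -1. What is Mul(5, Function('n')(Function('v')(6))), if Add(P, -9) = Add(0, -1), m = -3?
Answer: 65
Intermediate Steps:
P = 8 (P = Add(9, Add(0, -1)) = Add(9, -1) = 8)
Function('v')(D) = 4 (Function('v')(D) = Add(8, Mul(4, -1)) = Add(8, -4) = 4)
Function('n')(B) = 13 (Function('n')(B) = Add(Mul(8, 2), -3) = Add(16, -3) = 13)
Mul(5, Function('n')(Function('v')(6))) = Mul(5, 13) = 65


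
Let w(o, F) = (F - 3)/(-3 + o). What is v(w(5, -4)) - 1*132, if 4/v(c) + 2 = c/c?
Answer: -136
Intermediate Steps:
w(o, F) = (-3 + F)/(-3 + o)
v(c) = -4 (v(c) = 4/(-2 + c/c) = 4/(-2 + 1) = 4/(-1) = 4*(-1) = -4)
v(w(5, -4)) - 1*132 = -4 - 1*132 = -4 - 132 = -136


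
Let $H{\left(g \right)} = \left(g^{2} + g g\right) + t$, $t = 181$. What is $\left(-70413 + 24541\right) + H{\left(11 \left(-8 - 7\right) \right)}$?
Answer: $8759$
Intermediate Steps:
$H{\left(g \right)} = 181 + 2 g^{2}$ ($H{\left(g \right)} = \left(g^{2} + g g\right) + 181 = \left(g^{2} + g^{2}\right) + 181 = 2 g^{2} + 181 = 181 + 2 g^{2}$)
$\left(-70413 + 24541\right) + H{\left(11 \left(-8 - 7\right) \right)} = \left(-70413 + 24541\right) + \left(181 + 2 \left(11 \left(-8 - 7\right)\right)^{2}\right) = -45872 + \left(181 + 2 \left(11 \left(-15\right)\right)^{2}\right) = -45872 + \left(181 + 2 \left(-165\right)^{2}\right) = -45872 + \left(181 + 2 \cdot 27225\right) = -45872 + \left(181 + 54450\right) = -45872 + 54631 = 8759$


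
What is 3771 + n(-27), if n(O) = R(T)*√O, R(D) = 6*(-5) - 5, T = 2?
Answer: 3771 - 105*I*√3 ≈ 3771.0 - 181.87*I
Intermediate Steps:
R(D) = -35 (R(D) = -30 - 5 = -35)
n(O) = -35*√O
3771 + n(-27) = 3771 - 105*I*√3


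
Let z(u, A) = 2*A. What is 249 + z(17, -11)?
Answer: 227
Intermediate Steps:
249 + z(17, -11) = 249 + 2*(-11) = 249 - 22 = 227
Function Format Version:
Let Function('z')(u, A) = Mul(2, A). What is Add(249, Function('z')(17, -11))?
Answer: 227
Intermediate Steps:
Add(249, Function('z')(17, -11)) = Add(249, Mul(2, -11)) = Add(249, -22) = 227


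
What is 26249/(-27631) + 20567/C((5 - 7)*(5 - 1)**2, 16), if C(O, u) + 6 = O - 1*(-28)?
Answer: -568549267/276310 ≈ -2057.6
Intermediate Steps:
C(O, u) = 22 + O (C(O, u) = -6 + (O - 1*(-28)) = -6 + (O + 28) = -6 + (28 + O) = 22 + O)
26249/(-27631) + 20567/C((5 - 7)*(5 - 1)**2, 16) = 26249/(-27631) + 20567/(22 + (5 - 7)*(5 - 1)**2) = 26249*(-1/27631) + 20567/(22 - 2*4**2) = -26249/27631 + 20567/(22 - 2*16) = -26249/27631 + 20567/(22 - 32) = -26249/27631 + 20567/(-10) = -26249/27631 + 20567*(-1/10) = -26249/27631 - 20567/10 = -568549267/276310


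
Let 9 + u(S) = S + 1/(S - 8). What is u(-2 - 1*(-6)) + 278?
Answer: 1091/4 ≈ 272.75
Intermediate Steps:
u(S) = -9 + S + 1/(-8 + S) (u(S) = -9 + (S + 1/(S - 8)) = -9 + (S + 1/(-8 + S)) = -9 + S + 1/(-8 + S))
u(-2 - 1*(-6)) + 278 = (73 + (-2 - 1*(-6))² - 17*(-2 - 1*(-6)))/(-8 + (-2 - 1*(-6))) + 278 = (73 + (-2 + 6)² - 17*(-2 + 6))/(-8 + (-2 + 6)) + 278 = (73 + 4² - 17*4)/(-8 + 4) + 278 = (73 + 16 - 68)/(-4) + 278 = -¼*21 + 278 = -21/4 + 278 = 1091/4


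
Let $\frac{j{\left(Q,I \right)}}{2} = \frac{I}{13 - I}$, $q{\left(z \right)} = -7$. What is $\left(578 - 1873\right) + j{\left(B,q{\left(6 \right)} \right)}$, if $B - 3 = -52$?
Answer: $- \frac{12957}{10} \approx -1295.7$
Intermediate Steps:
$B = -49$ ($B = 3 - 52 = -49$)
$j{\left(Q,I \right)} = \frac{2 I}{13 - I}$ ($j{\left(Q,I \right)} = 2 \frac{I}{13 - I} = \frac{2 I}{13 - I}$)
$\left(578 - 1873\right) + j{\left(B,q{\left(6 \right)} \right)} = \left(578 - 1873\right) - - \frac{14}{-13 - 7} = -1295 - - \frac{14}{-20} = -1295 - \left(-14\right) \left(- \frac{1}{20}\right) = -1295 - \frac{7}{10} = - \frac{12957}{10}$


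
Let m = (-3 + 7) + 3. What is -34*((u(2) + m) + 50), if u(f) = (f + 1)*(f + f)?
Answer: -2346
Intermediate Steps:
m = 7 (m = 4 + 3 = 7)
u(f) = 2*f*(1 + f) (u(f) = (1 + f)*(2*f) = 2*f*(1 + f))
-34*((u(2) + m) + 50) = -34*((2*2*(1 + 2) + 7) + 50) = -34*((2*2*3 + 7) + 50) = -34*((12 + 7) + 50) = -34*(19 + 50) = -34*69 = -2346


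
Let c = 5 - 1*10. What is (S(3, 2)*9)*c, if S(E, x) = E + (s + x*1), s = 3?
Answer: -360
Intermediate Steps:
c = -5 (c = 5 - 10 = -5)
S(E, x) = 3 + E + x (S(E, x) = E + (3 + x*1) = E + (3 + x) = 3 + E + x)
(S(3, 2)*9)*c = ((3 + 3 + 2)*9)*(-5) = (8*9)*(-5) = 72*(-5) = -360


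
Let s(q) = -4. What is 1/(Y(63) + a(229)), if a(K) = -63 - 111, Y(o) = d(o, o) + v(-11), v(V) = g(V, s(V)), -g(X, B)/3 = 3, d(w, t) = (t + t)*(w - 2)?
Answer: 1/7503 ≈ 0.00013328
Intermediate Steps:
d(w, t) = 2*t*(-2 + w) (d(w, t) = (2*t)*(-2 + w) = 2*t*(-2 + w))
g(X, B) = -9 (g(X, B) = -3*3 = -9)
v(V) = -9
Y(o) = -9 + 2*o*(-2 + o) (Y(o) = 2*o*(-2 + o) - 9 = -9 + 2*o*(-2 + o))
a(K) = -174
1/(Y(63) + a(229)) = 1/((-9 + 2*63*(-2 + 63)) - 174) = 1/((-9 + 2*63*61) - 174) = 1/((-9 + 7686) - 174) = 1/(7677 - 174) = 1/7503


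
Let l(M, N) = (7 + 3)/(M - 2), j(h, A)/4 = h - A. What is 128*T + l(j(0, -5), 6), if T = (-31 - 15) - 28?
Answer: -85243/9 ≈ -9471.4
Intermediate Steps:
j(h, A) = -4*A + 4*h (j(h, A) = 4*(h - A) = -4*A + 4*h)
l(M, N) = 10/(-2 + M)
T = -74 (T = -46 - 28 = -74)
128*T + l(j(0, -5), 6) = 128*(-74) + 10/(-2 + (-4*(-5) + 4*0)) = -9472 + 10/(-2 + (20 + 0)) = -9472 + 10/(-2 + 20) = -9472 + 10/18 = -9472 + 10*(1/18) = -9472 + 5/9 = -85243/9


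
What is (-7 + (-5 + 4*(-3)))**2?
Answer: 576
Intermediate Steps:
(-7 + (-5 + 4*(-3)))**2 = (-7 + (-5 - 12))**2 = (-7 - 17)**2 = (-24)**2 = 576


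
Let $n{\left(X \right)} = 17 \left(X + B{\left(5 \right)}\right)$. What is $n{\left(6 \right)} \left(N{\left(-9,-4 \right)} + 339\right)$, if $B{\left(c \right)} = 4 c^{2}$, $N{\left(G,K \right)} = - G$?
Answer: $627096$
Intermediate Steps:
$n{\left(X \right)} = 1700 + 17 X$ ($n{\left(X \right)} = 17 \left(X + 4 \cdot 5^{2}\right) = 17 \left(X + 4 \cdot 25\right) = 17 \left(X + 100\right) = 17 \left(100 + X\right) = 1700 + 17 X$)
$n{\left(6 \right)} \left(N{\left(-9,-4 \right)} + 339\right) = \left(1700 + 17 \cdot 6\right) \left(\left(-1\right) \left(-9\right) + 339\right) = \left(1700 + 102\right) \left(9 + 339\right) = 1802 \cdot 348 = 627096$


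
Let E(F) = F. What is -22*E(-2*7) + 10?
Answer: 318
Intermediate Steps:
-22*E(-2*7) + 10 = -(-44)*7 + 10 = -22*(-14) + 10 = 308 + 10 = 318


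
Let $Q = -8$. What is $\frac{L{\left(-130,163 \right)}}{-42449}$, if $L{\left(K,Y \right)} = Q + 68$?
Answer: $- \frac{60}{42449} \approx -0.0014135$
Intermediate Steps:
$L{\left(K,Y \right)} = 60$ ($L{\left(K,Y \right)} = -8 + 68 = 60$)
$\frac{L{\left(-130,163 \right)}}{-42449} = \frac{60}{-42449} = 60 \left(- \frac{1}{42449}\right) = - \frac{60}{42449}$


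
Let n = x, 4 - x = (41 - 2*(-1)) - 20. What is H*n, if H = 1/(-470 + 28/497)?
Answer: 1349/33366 ≈ 0.040430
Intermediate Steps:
x = -19 (x = 4 - ((41 - 2*(-1)) - 20) = 4 - ((41 + 2) - 20) = 4 - (43 - 20) = 4 - 1*23 = 4 - 23 = -19)
n = -19
H = -71/33366 (H = 1/(-470 + 28*(1/497)) = 1/(-470 + 4/71) = 1/(-33366/71) = -71/33366 ≈ -0.0021279)
H*n = -71/33366*(-19) = 1349/33366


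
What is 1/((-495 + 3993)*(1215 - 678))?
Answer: 1/1878426 ≈ 5.3236e-7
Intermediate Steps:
1/((-495 + 3993)*(1215 - 678)) = 1/(3498*537) = 1/1878426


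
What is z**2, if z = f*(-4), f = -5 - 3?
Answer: 1024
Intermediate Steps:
f = -8
z = 32 (z = -8*(-4) = 32)
z**2 = 32**2 = 1024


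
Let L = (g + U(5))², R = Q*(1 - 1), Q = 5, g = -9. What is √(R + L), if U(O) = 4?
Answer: 5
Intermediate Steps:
R = 0 (R = 5*(1 - 1) = 5*0 = 0)
L = 25 (L = (-9 + 4)² = (-5)² = 25)
√(R + L) = √(0 + 25) = √25 = 5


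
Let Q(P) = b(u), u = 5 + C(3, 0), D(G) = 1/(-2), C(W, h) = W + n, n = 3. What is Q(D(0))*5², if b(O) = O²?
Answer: 3025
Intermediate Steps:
C(W, h) = 3 + W (C(W, h) = W + 3 = 3 + W)
D(G) = -½
u = 11 (u = 5 + (3 + 3) = 5 + 6 = 11)
Q(P) = 121 (Q(P) = 11² = 121)
Q(D(0))*5² = 121*5² = 121*25 = 3025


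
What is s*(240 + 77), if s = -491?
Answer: -155647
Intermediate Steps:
s*(240 + 77) = -491*(240 + 77) = -491*317 = -155647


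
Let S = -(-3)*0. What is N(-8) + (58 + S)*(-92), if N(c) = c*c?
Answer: -5272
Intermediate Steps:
N(c) = c²
S = 0 (S = -3*0 = 0)
N(-8) + (58 + S)*(-92) = (-8)² + (58 + 0)*(-92) = 64 + 58*(-92) = 64 - 5336 = -5272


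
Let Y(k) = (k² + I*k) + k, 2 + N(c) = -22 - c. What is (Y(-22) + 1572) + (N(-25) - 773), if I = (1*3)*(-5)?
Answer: 1592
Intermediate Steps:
N(c) = -24 - c (N(c) = -2 + (-22 - c) = -24 - c)
I = -15 (I = 3*(-5) = -15)
Y(k) = k² - 14*k (Y(k) = (k² - 15*k) + k = k² - 14*k)
(Y(-22) + 1572) + (N(-25) - 773) = (-22*(-14 - 22) + 1572) + ((-24 - 1*(-25)) - 773) = (-22*(-36) + 1572) + ((-24 + 25) - 773) = (792 + 1572) + (1 - 773) = 2364 - 772 = 1592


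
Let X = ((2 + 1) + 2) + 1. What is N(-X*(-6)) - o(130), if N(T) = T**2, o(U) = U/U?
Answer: 1295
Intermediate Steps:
o(U) = 1
X = 6 (X = (3 + 2) + 1 = 5 + 1 = 6)
N(-X*(-6)) - o(130) = (-1*6*(-6))**2 - 1*1 = (-6*(-6))**2 - 1 = 36**2 - 1 = 1296 - 1 = 1295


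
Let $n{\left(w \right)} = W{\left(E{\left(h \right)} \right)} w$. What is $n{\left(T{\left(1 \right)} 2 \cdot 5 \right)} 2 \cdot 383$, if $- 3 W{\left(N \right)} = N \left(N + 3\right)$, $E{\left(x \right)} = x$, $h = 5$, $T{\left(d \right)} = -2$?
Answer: $\frac{612800}{3} \approx 2.0427 \cdot 10^{5}$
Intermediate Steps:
$W{\left(N \right)} = - \frac{N \left(3 + N\right)}{3}$ ($W{\left(N \right)} = - \frac{N \left(N + 3\right)}{3} = - \frac{N \left(3 + N\right)}{3}$)
$n{\left(w \right)} = - \frac{40 w}{3}$ ($n{\left(w \right)} = \left(- \frac{1}{3}\right) 5 \left(3 + 5\right) w = \left(- \frac{1}{3}\right) 5 \cdot 8 w = - \frac{40 w}{3}$)
$n{\left(T{\left(1 \right)} 2 \cdot 5 \right)} 2 \cdot 383 = - \frac{40 \left(-2\right) 2 \cdot 5}{3} \cdot 2 \cdot 383 = - \frac{40 \left(\left(-4\right) 5\right)}{3} \cdot 766 = \left(- \frac{40}{3}\right) \left(-20\right) 766 = \frac{800}{3} \cdot 766 = \frac{612800}{3}$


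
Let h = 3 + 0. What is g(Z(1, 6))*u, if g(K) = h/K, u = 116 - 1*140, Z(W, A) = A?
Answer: -12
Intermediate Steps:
u = -24 (u = 116 - 140 = -24)
h = 3
g(K) = 3/K
g(Z(1, 6))*u = (3/6)*(-24) = (3*(1/6))*(-24) = (1/2)*(-24) = -12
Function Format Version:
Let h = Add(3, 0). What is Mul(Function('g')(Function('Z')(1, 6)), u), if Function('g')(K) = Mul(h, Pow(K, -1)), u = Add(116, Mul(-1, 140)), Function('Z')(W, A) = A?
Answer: -12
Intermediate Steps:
u = -24 (u = Add(116, -140) = -24)
h = 3
Function('g')(K) = Mul(3, Pow(K, -1))
Mul(Function('g')(Function('Z')(1, 6)), u) = Mul(Mul(3, Pow(6, -1)), -24) = Mul(Mul(3, Rational(1, 6)), -24) = Mul(Rational(1, 2), -24) = -12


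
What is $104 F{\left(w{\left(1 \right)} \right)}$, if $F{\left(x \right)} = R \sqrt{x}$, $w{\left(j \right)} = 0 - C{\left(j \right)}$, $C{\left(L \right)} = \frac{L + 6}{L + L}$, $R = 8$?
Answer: $416 i \sqrt{14} \approx 1556.5 i$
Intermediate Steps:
$C{\left(L \right)} = \frac{6 + L}{2 L}$
$w{\left(j \right)} = - \frac{6 + j}{2 j}$ ($w{\left(j \right)} = 0 - \frac{6 + j}{2 j} = - \frac{6 + j}{2 j}$)
$F{\left(x \right)} = 8 \sqrt{x}$
$104 F{\left(w{\left(1 \right)} \right)} = 104 \cdot 8 \sqrt{\frac{-6 - 1}{2 \cdot 1}} = 104 \cdot 8 \sqrt{\frac{1}{2} \cdot 1 \left(-6 - 1\right)} = 104 \cdot 8 \sqrt{\frac{1}{2} \cdot 1 \left(-7\right)} = 104 \cdot 8 \sqrt{- \frac{7}{2}} = 104 \cdot 8 \frac{i \sqrt{14}}{2} = 104 \cdot 4 i \sqrt{14} = 416 i \sqrt{14}$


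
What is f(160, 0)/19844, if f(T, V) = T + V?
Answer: 40/4961 ≈ 0.0080629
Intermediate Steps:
f(160, 0)/19844 = (160 + 0)/19844 = 160*(1/19844) = 40/4961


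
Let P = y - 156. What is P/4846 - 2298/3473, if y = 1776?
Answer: -2754924/8415079 ≈ -0.32738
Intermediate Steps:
P = 1620 (P = 1776 - 156 = 1620)
P/4846 - 2298/3473 = 1620/4846 - 2298/3473 = 1620*(1/4846) - 2298*1/3473 = 810/2423 - 2298/3473 = -2754924/8415079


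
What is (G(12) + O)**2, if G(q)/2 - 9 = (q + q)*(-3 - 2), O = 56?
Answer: 27556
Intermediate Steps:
G(q) = 18 - 20*q (G(q) = 18 + 2*((q + q)*(-3 - 2)) = 18 + 2*((2*q)*(-5)) = 18 + 2*(-10*q) = 18 - 20*q)
(G(12) + O)**2 = ((18 - 20*12) + 56)**2 = ((18 - 240) + 56)**2 = (-222 + 56)**2 = (-166)**2 = 27556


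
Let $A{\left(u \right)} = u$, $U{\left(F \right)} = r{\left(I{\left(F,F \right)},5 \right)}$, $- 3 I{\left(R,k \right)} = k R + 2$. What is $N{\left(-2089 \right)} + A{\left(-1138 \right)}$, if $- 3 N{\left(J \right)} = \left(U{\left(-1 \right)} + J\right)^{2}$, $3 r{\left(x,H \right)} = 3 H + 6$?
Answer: $-1446046$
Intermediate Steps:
$I{\left(R,k \right)} = - \frac{2}{3} - \frac{R k}{3}$ ($I{\left(R,k \right)} = - \frac{k R + 2}{3} = - \frac{R k + 2}{3} = - \frac{2 + R k}{3} = - \frac{2}{3} - \frac{R k}{3}$)
$r{\left(x,H \right)} = 2 + H$ ($r{\left(x,H \right)} = \frac{3 H + 6}{3} = \frac{6 + 3 H}{3} = 2 + H$)
$U{\left(F \right)} = 7$ ($U{\left(F \right)} = 2 + 5 = 7$)
$N{\left(J \right)} = - \frac{\left(7 + J\right)^{2}}{3}$
$N{\left(-2089 \right)} + A{\left(-1138 \right)} = - \frac{\left(7 - 2089\right)^{2}}{3} - 1138 = - \frac{\left(-2082\right)^{2}}{3} - 1138 = \left(- \frac{1}{3}\right) 4334724 - 1138 = -1444908 - 1138 = -1446046$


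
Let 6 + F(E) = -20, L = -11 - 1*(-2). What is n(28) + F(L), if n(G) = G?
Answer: 2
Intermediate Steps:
L = -9 (L = -11 + 2 = -9)
F(E) = -26 (F(E) = -6 - 20 = -26)
n(28) + F(L) = 28 - 26 = 2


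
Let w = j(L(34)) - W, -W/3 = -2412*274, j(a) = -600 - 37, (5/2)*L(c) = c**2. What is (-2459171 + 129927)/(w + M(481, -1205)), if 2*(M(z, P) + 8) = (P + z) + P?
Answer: 4658488/3968547 ≈ 1.1739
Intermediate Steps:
L(c) = 2*c**2/5
j(a) = -637
M(z, P) = -8 + P + z/2 (M(z, P) = -8 + ((P + z) + P)/2 = -8 + (z + 2*P)/2 = -8 + (P + z/2) = -8 + P + z/2)
W = 1982664 (W = -(-7236)*274 = -3*(-660888) = 1982664)
w = -1983301 (w = -637 - 1*1982664 = -637 - 1982664 = -1983301)
(-2459171 + 129927)/(w + M(481, -1205)) = (-2459171 + 129927)/(-1983301 + (-8 - 1205 + (1/2)*481)) = -2329244/(-1983301 + (-8 - 1205 + 481/2)) = -2329244/(-1983301 - 1945/2) = -2329244/(-3968547/2) = -2329244*(-2/3968547) = 4658488/3968547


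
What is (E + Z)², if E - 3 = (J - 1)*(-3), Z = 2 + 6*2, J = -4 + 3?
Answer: 529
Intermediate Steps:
J = -1
Z = 14 (Z = 2 + 12 = 14)
E = 9 (E = 3 + (-1 - 1)*(-3) = 3 - 2*(-3) = 3 + 6 = 9)
(E + Z)² = (9 + 14)² = 23² = 529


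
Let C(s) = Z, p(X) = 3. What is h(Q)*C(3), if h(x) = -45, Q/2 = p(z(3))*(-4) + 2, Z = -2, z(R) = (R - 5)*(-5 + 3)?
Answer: 90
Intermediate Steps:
z(R) = 10 - 2*R (z(R) = (-5 + R)*(-2) = 10 - 2*R)
Q = -20 (Q = 2*(3*(-4) + 2) = 2*(-12 + 2) = 2*(-10) = -20)
C(s) = -2
h(Q)*C(3) = -45*(-2) = 90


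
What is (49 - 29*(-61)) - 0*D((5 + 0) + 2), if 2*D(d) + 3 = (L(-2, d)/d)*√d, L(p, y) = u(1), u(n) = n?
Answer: 1818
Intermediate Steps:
L(p, y) = 1
D(d) = -3/2 + 1/(2*√d) (D(d) = -3/2 + ((1/d)*√d)/2 = -3/2 + (√d/d)/2 = -3/2 + 1/(2*√d))
(49 - 29*(-61)) - 0*D((5 + 0) + 2) = (49 - 29*(-61)) - 0*(-3/2 + 1/(2*√((5 + 0) + 2))) = (49 + 1769) - 0*(-3/2 + 1/(2*√(5 + 2))) = 1818 - 0*(-3/2 + 1/(2*√7)) = 1818 - 0*(-3/2 + (√7/7)/2) = 1818 - 0*(-3/2 + √7/14) = 1818 - 1*0 = 1818 + 0 = 1818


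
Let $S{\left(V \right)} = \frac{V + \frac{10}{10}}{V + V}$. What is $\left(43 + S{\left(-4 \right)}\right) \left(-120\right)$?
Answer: $-5205$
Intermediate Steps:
$S{\left(V \right)} = \frac{1 + V}{2 V}$ ($S{\left(V \right)} = \frac{V + 10 \cdot \frac{1}{10}}{2 V} = \left(V + 1\right) \frac{1}{2 V} = \left(1 + V\right) \frac{1}{2 V} = \frac{1 + V}{2 V}$)
$\left(43 + S{\left(-4 \right)}\right) \left(-120\right) = \left(43 + \frac{1 - 4}{2 \left(-4\right)}\right) \left(-120\right) = \left(43 + \frac{1}{2} \left(- \frac{1}{4}\right) \left(-3\right)\right) \left(-120\right) = \left(43 + \frac{3}{8}\right) \left(-120\right) = \frac{347}{8} \left(-120\right) = -5205$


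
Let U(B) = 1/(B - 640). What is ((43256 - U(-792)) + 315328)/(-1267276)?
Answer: -513492289/1814739232 ≈ -0.28296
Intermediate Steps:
U(B) = 1/(-640 + B)
((43256 - U(-792)) + 315328)/(-1267276) = ((43256 - 1/(-640 - 792)) + 315328)/(-1267276) = ((43256 - 1/(-1432)) + 315328)*(-1/1267276) = ((43256 - 1*(-1/1432)) + 315328)*(-1/1267276) = ((43256 + 1/1432) + 315328)*(-1/1267276) = (61942593/1432 + 315328)*(-1/1267276) = (513492289/1432)*(-1/1267276) = -513492289/1814739232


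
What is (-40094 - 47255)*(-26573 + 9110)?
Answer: 1525375587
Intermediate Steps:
(-40094 - 47255)*(-26573 + 9110) = -87349*(-17463) = 1525375587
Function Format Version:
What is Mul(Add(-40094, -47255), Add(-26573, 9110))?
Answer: 1525375587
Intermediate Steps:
Mul(Add(-40094, -47255), Add(-26573, 9110)) = Mul(-87349, -17463) = 1525375587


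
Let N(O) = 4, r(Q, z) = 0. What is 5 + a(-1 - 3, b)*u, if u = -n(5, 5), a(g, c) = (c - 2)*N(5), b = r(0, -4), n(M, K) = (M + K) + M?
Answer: 125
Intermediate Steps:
n(M, K) = K + 2*M (n(M, K) = (K + M) + M = K + 2*M)
b = 0
a(g, c) = -8 + 4*c (a(g, c) = (c - 2)*4 = (-2 + c)*4 = -8 + 4*c)
u = -15 (u = -(5 + 2*5) = -(5 + 10) = -1*15 = -15)
5 + a(-1 - 3, b)*u = 5 + (-8 + 4*0)*(-15) = 5 + (-8 + 0)*(-15) = 5 - 8*(-15) = 5 + 120 = 125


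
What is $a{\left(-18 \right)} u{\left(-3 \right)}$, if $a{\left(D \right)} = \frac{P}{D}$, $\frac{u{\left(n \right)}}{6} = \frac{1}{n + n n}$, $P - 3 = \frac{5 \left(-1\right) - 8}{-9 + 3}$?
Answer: $- \frac{31}{108} \approx -0.28704$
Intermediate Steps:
$P = \frac{31}{6}$ ($P = 3 + \frac{5 \left(-1\right) - 8}{-9 + 3} = 3 + \frac{-5 - 8}{-6} = 3 - - \frac{13}{6} = 3 + \frac{13}{6} = \frac{31}{6} \approx 5.1667$)
$u{\left(n \right)} = \frac{6}{n + n^{2}}$ ($u{\left(n \right)} = \frac{6}{n + n n} = \frac{6}{n + n^{2}}$)
$a{\left(D \right)} = \frac{31}{6 D}$
$a{\left(-18 \right)} u{\left(-3 \right)} = \frac{31}{6 \left(-18\right)} \frac{6}{\left(-3\right) \left(1 - 3\right)} = \frac{31}{6} \left(- \frac{1}{18}\right) 6 \left(- \frac{1}{3}\right) \frac{1}{-2} = - \frac{31 \cdot 6 \left(- \frac{1}{3}\right) \left(- \frac{1}{2}\right)}{108} = \left(- \frac{31}{108}\right) 1 = - \frac{31}{108}$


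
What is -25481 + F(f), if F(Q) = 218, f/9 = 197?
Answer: -25263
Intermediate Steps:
f = 1773 (f = 9*197 = 1773)
-25481 + F(f) = -25481 + 218 = -25263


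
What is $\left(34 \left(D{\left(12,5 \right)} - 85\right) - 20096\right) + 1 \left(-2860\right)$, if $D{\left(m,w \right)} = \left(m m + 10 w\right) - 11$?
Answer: $-19624$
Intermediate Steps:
$D{\left(m,w \right)} = -11 + m^{2} + 10 w$ ($D{\left(m,w \right)} = \left(m^{2} + 10 w\right) - 11 = -11 + m^{2} + 10 w$)
$\left(34 \left(D{\left(12,5 \right)} - 85\right) - 20096\right) + 1 \left(-2860\right) = \left(34 \left(\left(-11 + 12^{2} + 10 \cdot 5\right) - 85\right) - 20096\right) + 1 \left(-2860\right) = \left(34 \left(\left(-11 + 144 + 50\right) - 85\right) - 20096\right) - 2860 = \left(34 \left(183 - 85\right) - 20096\right) - 2860 = \left(34 \cdot 98 - 20096\right) - 2860 = \left(3332 - 20096\right) - 2860 = -16764 - 2860 = -19624$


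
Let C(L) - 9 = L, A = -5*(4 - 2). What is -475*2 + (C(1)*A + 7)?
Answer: -1043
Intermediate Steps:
A = -10 (A = -5*2 = -10)
C(L) = 9 + L
-475*2 + (C(1)*A + 7) = -475*2 + ((9 + 1)*(-10) + 7) = -950 + (10*(-10) + 7) = -950 + (-100 + 7) = -950 - 93 = -1043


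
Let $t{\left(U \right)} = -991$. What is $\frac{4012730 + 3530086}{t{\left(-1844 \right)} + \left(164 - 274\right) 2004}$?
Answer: $- \frac{7542816}{221431} \approx -34.064$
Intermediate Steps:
$\frac{4012730 + 3530086}{t{\left(-1844 \right)} + \left(164 - 274\right) 2004} = \frac{4012730 + 3530086}{-991 + \left(164 - 274\right) 2004} = \frac{7542816}{-991 + \left(164 - 274\right) 2004} = \frac{7542816}{-991 - 220440} = \frac{7542816}{-221431} = 7542816 \left(- \frac{1}{221431}\right) = - \frac{7542816}{221431}$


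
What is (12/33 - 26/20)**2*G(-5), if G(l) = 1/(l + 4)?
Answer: -10609/12100 ≈ -0.87678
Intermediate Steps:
G(l) = 1/(4 + l)
(12/33 - 26/20)**2*G(-5) = (12/33 - 26/20)**2/(4 - 5) = (12*(1/33) - 26*1/20)**2/(-1) = (4/11 - 13/10)**2*(-1) = (-103/110)**2*(-1) = (10609/12100)*(-1) = -10609/12100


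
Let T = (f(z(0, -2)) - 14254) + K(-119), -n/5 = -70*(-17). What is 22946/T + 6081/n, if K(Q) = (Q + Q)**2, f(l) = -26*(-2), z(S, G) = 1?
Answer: -60780551/126264950 ≈ -0.48137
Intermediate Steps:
f(l) = 52
n = -5950 (n = -(-350)*(-17) = -5*1190 = -5950)
K(Q) = 4*Q**2 (K(Q) = (2*Q)**2 = 4*Q**2)
T = 42442 (T = (52 - 14254) + 4*(-119)**2 = -14202 + 4*14161 = -14202 + 56644 = 42442)
22946/T + 6081/n = 22946/42442 + 6081/(-5950) = 22946*(1/42442) + 6081*(-1/5950) = 11473/21221 - 6081/5950 = -60780551/126264950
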